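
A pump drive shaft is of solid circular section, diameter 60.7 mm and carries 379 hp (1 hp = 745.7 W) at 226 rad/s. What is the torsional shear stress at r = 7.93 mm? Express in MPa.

ω = 226 rad/s, so T = P/ω = 379×745.7 / 226.0 = 1251 N·m.
J = πd⁴/32 = π(0.0607)⁴/32 = 1.333×10^-6 m⁴.
Shear stress varies linearly with radius: τ = T·r/J = 1251 × 0.00793 / 1.333×10^-6 = 7.441×10^6 Pa.

7.44 MPa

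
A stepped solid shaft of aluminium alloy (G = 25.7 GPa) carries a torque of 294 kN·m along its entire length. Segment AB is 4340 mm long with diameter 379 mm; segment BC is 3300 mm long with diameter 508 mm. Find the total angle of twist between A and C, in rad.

J_AB = π(0.379)⁴/32 = 2.03×10^-3 m⁴; J_BC = π(0.508)⁴/32 = 6.54×10^-3 m⁴.
θ = (T/G)·Σ L_i/J_i = (294000/25.7×10⁹)·(4.34/2.03×10^-3 + 3.30/6.54×10^-3) = 0.03028 rad.

0.0303 rad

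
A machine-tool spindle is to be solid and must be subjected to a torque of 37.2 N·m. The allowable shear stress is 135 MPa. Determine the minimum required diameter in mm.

For a solid shaft τ_max = 16T/(πd³), so d = (16T/(π τ_allow))^(1/3) = (16·37.20/(π·1.35×10^8))^(1/3) = 0.01120 m.

11.2 mm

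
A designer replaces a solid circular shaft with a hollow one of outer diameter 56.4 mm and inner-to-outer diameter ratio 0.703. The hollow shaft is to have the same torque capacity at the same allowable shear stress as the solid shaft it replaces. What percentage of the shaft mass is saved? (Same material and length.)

Equal τ_max and T ⇒ the solid shaft needs d_s³ = d_o³(1−k⁴), so d_s = 56.4·(1−0.703⁴)^(1/3) = 51.37 mm.
Area ratio A_h/A_s = d_o²(1−k²)/d_s² = (1−k²)/(1−k⁴)^(2/3) = 0.6096.
Mass saving = 1 − 0.6096 = 39.0 %.

39.0 %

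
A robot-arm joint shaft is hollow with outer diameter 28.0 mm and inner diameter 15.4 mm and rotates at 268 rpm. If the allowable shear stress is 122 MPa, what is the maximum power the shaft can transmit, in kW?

13.4 kW

J = π(d_o⁴ − d_i⁴)/32 = π(0.0280⁴ − 0.0154⁴)/32 = 5.482×10^-8 m⁴.
T_max = τ_allow·J/r = 1.22×10^8 × 5.482×10^-8 / 0.0140 = 477.7 N·m.
ω = 2π·268/60 = 28.06 rad/s, so P_max = T_max·ω = 1.341×10^4 W.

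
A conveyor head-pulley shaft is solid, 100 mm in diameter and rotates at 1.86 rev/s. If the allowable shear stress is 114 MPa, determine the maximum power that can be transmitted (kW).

262 kW

J = πd⁴/32 = π(0.100)⁴/32 = 9.817×10^-6 m⁴.
T_max = τ_allow·J/r = 1.14×10^8 × 9.817×10^-6 / 0.0500 = 22380 N·m.
ω = 2π·1.86 = 11.69 rad/s, so P_max = T_max·ω = 2.616×10^5 W.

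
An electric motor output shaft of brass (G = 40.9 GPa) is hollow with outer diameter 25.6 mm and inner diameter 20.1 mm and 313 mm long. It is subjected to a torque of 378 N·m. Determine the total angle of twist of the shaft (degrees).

J = π(d_o⁴ − d_i⁴)/32 = π(0.0256⁴ − 0.0201⁴)/32 = 2.614×10^-8 m⁴.
θ = T·L/(G·J) = 378.0 × 0.313 / (40.9×10⁹ × 2.614×10^-8) = 0.1107 rad.

6.34°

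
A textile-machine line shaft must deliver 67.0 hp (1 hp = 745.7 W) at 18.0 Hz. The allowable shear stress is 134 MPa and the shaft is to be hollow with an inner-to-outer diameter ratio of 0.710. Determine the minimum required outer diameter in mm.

28.2 mm

ω = 2π·18.0 = 113.1 rad/s, so T = P/ω = 67.0×745.7 / 113.1 = 441.8 N·m.
For a hollow shaft with d_i/d_o = 0.710: τ_max = 16T/(π d_o³ (1−k⁴)), so d_o = [16T/(π τ_allow (1−k⁴))]^(1/3) = [16·441.8/(π·1.34×10^8·0.7459)]^(1/3) = 0.02824 m.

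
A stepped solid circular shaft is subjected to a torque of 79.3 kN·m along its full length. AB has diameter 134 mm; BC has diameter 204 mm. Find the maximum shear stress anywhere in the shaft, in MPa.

168 MPa

Under the same torque, τ_max = 16T/(πd³) is largest where d is smallest — segment AB (d = 134 mm).
τ_max = 16·79300/(π·(0.134)³) = 1.679×10^8 Pa.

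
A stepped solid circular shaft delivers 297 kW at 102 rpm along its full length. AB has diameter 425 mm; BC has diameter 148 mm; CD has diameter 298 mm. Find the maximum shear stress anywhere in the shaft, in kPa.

43700 kPa

ω = 2π·102/60 = 10.68 rad/s, so T = P/ω = 297×10³ / 10.68 = 27810 N·m.
Under the same torque, τ_max = 16T/(πd³) is largest where d is smallest — segment BC (d = 148 mm).
τ_max = 16·27810/(π·(0.148)³) = 4.368×10^7 Pa.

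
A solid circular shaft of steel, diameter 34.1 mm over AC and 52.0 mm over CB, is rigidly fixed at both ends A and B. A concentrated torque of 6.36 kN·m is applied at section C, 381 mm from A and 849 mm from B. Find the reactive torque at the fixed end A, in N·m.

1860 N·m

Compatibility: T_A·a/J_AC = T_B·b/J_CB with T_A + T_B = T₀.
J_AC = 1.33×10^-7 m⁴, J_CB = 7.18×10^-7 m⁴, so T_A = T₀·(J_AC/a)/((J_AC/a)+(J_CB/b)) = 1856 N·m, T_B = 4504 N·m.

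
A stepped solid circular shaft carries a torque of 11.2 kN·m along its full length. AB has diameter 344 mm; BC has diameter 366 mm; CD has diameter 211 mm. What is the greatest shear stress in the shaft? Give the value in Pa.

6.07e6 Pa

Under the same torque, τ_max = 16T/(πd³) is largest where d is smallest — segment CD (d = 211 mm).
τ_max = 16·11200/(π·(0.211)³) = 6.072×10^6 Pa.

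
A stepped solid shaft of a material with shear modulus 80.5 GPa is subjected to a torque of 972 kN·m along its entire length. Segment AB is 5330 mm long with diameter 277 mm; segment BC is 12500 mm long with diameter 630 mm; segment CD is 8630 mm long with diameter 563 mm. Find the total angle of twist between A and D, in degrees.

7.54°

J_AB = π(0.277)⁴/32 = 5.78×10^-4 m⁴; J_BC = π(0.630)⁴/32 = 0.0155 m⁴; J_CD = π(0.563)⁴/32 = 9.86×10^-3 m⁴.
θ = (T/G)·Σ L_i/J_i = (972000/80.5×10⁹)·(5.33/5.78×10^-4 + 12.5/0.0155 + 8.63/9.86×10^-3) = 0.1317 rad.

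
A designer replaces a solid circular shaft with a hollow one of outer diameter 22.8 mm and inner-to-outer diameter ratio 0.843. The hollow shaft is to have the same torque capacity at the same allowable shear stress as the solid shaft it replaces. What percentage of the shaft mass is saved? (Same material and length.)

Equal τ_max and T ⇒ the solid shaft needs d_s³ = d_o³(1−k⁴), so d_s = 22.8·(1−0.843⁴)^(1/3) = 18.04 mm.
Area ratio A_h/A_s = d_o²(1−k²)/d_s² = (1−k²)/(1−k⁴)^(2/3) = 0.4624.
Mass saving = 1 − 0.4624 = 53.8 %.

53.8 %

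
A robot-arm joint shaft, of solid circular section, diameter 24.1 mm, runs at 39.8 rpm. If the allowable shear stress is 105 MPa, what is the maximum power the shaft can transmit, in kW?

1.20 kW

J = πd⁴/32 = π(0.0241)⁴/32 = 3.312×10^-8 m⁴.
T_max = τ_allow·J/r = 1.05×10^8 × 3.312×10^-8 / 0.0120 = 288.6 N·m.
ω = 2π·39.8/60 = 4.168 rad/s, so P_max = T_max·ω = 1203 W.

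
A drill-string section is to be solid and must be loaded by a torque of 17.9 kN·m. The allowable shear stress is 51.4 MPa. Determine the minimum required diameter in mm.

121 mm

For a solid shaft τ_max = 16T/(πd³), so d = (16T/(π τ_allow))^(1/3) = (16·17900/(π·5.14×10^7))^(1/3) = 0.1210 m.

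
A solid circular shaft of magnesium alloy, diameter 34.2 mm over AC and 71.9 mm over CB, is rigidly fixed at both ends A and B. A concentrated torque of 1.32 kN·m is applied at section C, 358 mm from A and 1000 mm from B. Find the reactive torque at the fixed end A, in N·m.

Compatibility: T_A·a/J_AC = T_B·b/J_CB with T_A + T_B = T₀.
J_AC = 1.34×10^-7 m⁴, J_CB = 2.62×10^-6 m⁴, so T_A = T₀·(J_AC/a)/((J_AC/a)+(J_CB/b)) = 165.1 N·m, T_B = 1155 N·m.

165 N·m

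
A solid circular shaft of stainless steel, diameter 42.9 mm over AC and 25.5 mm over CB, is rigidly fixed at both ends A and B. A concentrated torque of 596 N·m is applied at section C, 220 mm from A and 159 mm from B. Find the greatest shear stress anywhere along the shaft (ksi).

Compatibility: T_A·a/J_AC = T_B·b/J_CB with T_A + T_B = T₀.
J_AC = 3.33×10^-7 m⁴, J_CB = 4.15×10^-8 m⁴, so T_A = T₀·(J_AC/a)/((J_AC/a)+(J_CB/b)) = 508.2 N·m, T_B = 87.78 N·m.
τ in each portion: τ_AC = 3.28×10^7 Pa, τ_CB = 2.70×10^7 Pa; maximum is in AC.
τ_max = T_AC·r/J = 508.2·0.0215/3.33×10^-7 = 3.278×10^7 Pa.

4.75 ksi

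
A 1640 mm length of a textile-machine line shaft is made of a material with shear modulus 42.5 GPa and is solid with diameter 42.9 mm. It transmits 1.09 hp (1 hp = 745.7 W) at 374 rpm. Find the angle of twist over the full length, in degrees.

ω = 2π·374/60 = 39.17 rad/s, so T = P/ω = 1.09×745.7 / 39.17 = 20.75 N·m.
J = πd⁴/32 = π(0.0429)⁴/32 = 3.325×10^-7 m⁴.
θ = T·L/(G·J) = 20.75 × 1.64 / (42.5×10⁹ × 3.325×10^-7) = 2.408×10^-3 rad.

0.138°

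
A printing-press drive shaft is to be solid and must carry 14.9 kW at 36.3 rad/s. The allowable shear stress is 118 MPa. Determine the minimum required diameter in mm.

ω = 36.3 rad/s, so T = P/ω = 14.9×10³ / 36.30 = 410.5 N·m.
For a solid shaft τ_max = 16T/(πd³), so d = (16T/(π τ_allow))^(1/3) = (16·410.5/(π·1.18×10^8))^(1/3) = 0.02607 m.

26.1 mm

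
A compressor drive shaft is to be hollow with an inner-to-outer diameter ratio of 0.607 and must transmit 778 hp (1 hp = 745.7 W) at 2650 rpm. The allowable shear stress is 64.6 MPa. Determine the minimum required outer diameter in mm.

ω = 2π·2650/60 = 277.5 rad/s, so T = P/ω = 778×745.7 / 277.5 = 2091 N·m.
For a hollow shaft with d_i/d_o = 0.607: τ_max = 16T/(π d_o³ (1−k⁴)), so d_o = [16T/(π τ_allow (1−k⁴))]^(1/3) = [16·2091/(π·6.46×10^7·0.8642)]^(1/3) = 0.05756 m.

57.6 mm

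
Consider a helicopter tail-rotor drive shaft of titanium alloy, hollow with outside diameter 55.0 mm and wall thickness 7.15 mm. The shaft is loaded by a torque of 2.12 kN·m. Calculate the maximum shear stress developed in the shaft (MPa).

92.7 MPa

J = π(d_o⁴ − d_i⁴)/32 = π(0.0550⁴ − 0.0407⁴)/32 = 6.290×10^-7 m⁴.
τ_max = T·r/J = 2120 × 0.0275 / 6.290×10^-7 = 9.269×10^7 Pa.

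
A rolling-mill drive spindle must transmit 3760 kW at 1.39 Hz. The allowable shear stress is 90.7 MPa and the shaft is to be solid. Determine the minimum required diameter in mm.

ω = 2π·1.39 = 8.734 rad/s, so T = P/ω = 3760×10³ / 8.734 = 430500 N·m.
For a solid shaft τ_max = 16T/(πd³), so d = (16T/(π τ_allow))^(1/3) = (16·430500/(π·9.07×10^7))^(1/3) = 0.2891 m.

289 mm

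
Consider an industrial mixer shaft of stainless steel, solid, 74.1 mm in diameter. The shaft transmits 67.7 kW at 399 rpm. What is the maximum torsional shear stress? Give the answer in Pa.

2.03e7 Pa

ω = 2π·399/60 = 41.78 rad/s, so T = P/ω = 67.7×10³ / 41.78 = 1620 N·m.
J = πd⁴/32 = π(0.0741)⁴/32 = 2.960×10^-6 m⁴.
τ_max = T·r/J = 1620 × 0.0370 / 2.960×10^-6 = 2.028×10^7 Pa.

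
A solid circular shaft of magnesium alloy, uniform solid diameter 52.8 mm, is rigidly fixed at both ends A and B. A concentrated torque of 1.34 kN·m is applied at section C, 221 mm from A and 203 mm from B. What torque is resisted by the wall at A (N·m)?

With uniform GJ and both ends fixed, compatibility θ_AC = θ_CB gives T_A·a = T_B·b, together with T_A + T_B = T₀.
T_A = T₀·b/(a+b) = 1340·203/424.0 = 641.6 N·m; T_B = 698.4 N·m.

642 N·m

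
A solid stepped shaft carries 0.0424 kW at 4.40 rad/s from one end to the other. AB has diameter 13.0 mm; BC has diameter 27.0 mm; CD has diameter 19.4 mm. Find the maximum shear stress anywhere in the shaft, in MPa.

ω = 4.40 rad/s, so T = P/ω = 0.0424×10³ / 4.400 = 9.636 N·m.
Under the same torque, τ_max = 16T/(πd³) is largest where d is smallest — segment AB (d = 13.0 mm).
τ_max = 16·9.636/(π·(0.0130)³) = 2.234×10^7 Pa.

22.3 MPa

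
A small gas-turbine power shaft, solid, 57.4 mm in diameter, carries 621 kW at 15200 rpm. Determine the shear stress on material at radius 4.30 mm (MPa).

1.57 MPa

ω = 2π·15200/60 = 1592 rad/s, so T = P/ω = 621×10³ / 1592 = 390.1 N·m.
J = πd⁴/32 = π(0.0574)⁴/32 = 1.066×10^-6 m⁴.
Shear stress varies linearly with radius: τ = T·r/J = 390.1 × 0.00430 / 1.066×10^-6 = 1.574×10^6 Pa.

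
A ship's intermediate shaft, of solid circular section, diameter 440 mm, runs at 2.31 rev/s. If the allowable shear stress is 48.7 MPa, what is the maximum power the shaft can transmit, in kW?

11800 kW

J = πd⁴/32 = π(0.440)⁴/32 = 3.680×10^-3 m⁴.
T_max = τ_allow·J/r = 4.87×10^7 × 3.680×10^-3 / 0.220 = 814500 N·m.
ω = 2π·2.31 = 14.51 rad/s, so P_max = T_max·ω = 1.182×10^7 W.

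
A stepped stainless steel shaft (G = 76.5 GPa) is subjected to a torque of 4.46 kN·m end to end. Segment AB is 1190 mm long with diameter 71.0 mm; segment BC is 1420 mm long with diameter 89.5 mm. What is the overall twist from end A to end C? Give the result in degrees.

2.35°

J_AB = π(0.0710)⁴/32 = 2.49×10^-6 m⁴; J_BC = π(0.0895)⁴/32 = 6.30×10^-6 m⁴.
θ = (T/G)·Σ L_i/J_i = (4460/76.5×10⁹)·(1.19/2.49×10^-6 + 1.42/6.30×10^-6) = 0.04095 rad.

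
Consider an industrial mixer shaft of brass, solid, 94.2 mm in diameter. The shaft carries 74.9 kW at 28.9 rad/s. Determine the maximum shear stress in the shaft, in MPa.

15.8 MPa

ω = 28.9 rad/s, so T = P/ω = 74.9×10³ / 28.90 = 2592 N·m.
J = πd⁴/32 = π(0.0942)⁴/32 = 7.730×10^-6 m⁴.
τ_max = T·r/J = 2592 × 0.0471 / 7.730×10^-6 = 1.579×10^7 Pa.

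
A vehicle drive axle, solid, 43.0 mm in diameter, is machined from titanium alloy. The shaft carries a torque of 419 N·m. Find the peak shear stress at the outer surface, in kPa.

26800 kPa

J = πd⁴/32 = π(0.0430)⁴/32 = 3.356×10^-7 m⁴.
τ_max = T·r/J = 419.0 × 0.0215 / 3.356×10^-7 = 2.684×10^7 Pa.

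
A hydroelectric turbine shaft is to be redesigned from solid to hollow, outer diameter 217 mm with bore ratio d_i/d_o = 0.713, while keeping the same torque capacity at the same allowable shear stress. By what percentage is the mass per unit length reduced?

40.0 %

Equal τ_max and T ⇒ the solid shaft needs d_s³ = d_o³(1−k⁴), so d_s = 217·(1−0.713⁴)^(1/3) = 196.4 mm.
Area ratio A_h/A_s = d_o²(1−k²)/d_s² = (1−k²)/(1−k⁴)^(2/3) = 0.6001.
Mass saving = 1 − 0.6001 = 40.0 %.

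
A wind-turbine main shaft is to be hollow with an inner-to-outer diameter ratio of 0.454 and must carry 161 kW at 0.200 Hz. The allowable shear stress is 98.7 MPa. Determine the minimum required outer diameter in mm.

190 mm

ω = 2π·0.200 = 1.257 rad/s, so T = P/ω = 161×10³ / 1.257 = 128100 N·m.
For a hollow shaft with d_i/d_o = 0.454: τ_max = 16T/(π d_o³ (1−k⁴)), so d_o = [16T/(π τ_allow (1−k⁴))]^(1/3) = [16·128100/(π·9.87×10^7·0.9575)]^(1/3) = 0.1904 m.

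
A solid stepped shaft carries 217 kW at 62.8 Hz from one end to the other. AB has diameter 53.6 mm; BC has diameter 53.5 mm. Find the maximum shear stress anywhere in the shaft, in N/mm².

ω = 2π·62.8 = 394.6 rad/s, so T = P/ω = 217×10³ / 394.6 = 549.9 N·m.
Under the same torque, τ_max = 16T/(πd³) is largest where d is smallest — segment BC (d = 53.5 mm).
τ_max = 16·549.9/(π·(0.0535)³) = 1.829×10^7 Pa.

18.3 N/mm²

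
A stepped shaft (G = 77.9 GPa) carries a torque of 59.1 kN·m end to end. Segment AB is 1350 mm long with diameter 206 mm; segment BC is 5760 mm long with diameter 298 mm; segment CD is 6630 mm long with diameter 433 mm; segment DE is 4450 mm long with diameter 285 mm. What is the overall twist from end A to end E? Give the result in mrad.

J_AB = π(0.206)⁴/32 = 1.77×10^-4 m⁴; J_BC = π(0.298)⁴/32 = 7.74×10^-4 m⁴; J_CD = π(0.433)⁴/32 = 3.45×10^-3 m⁴; J_DE = π(0.285)⁴/32 = 6.48×10^-4 m⁴.
θ = (T/G)·Σ L_i/J_i = (59100/77.9×10⁹)·(1.35/1.77×10^-4 + 5.76/7.74×10^-4 + 6.63/3.45×10^-3 + 4.45/6.48×10^-4) = 0.01811 rad.

18.1 mrad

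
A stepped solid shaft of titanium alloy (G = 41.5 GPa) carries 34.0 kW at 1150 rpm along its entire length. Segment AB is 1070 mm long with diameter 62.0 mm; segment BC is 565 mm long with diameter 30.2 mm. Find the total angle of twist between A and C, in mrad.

52.1 mrad

ω = 2π·1150/60 = 120.4 rad/s, so T = P/ω = 34.0×10³ / 120.4 = 282.3 N·m.
J_AB = π(0.0620)⁴/32 = 1.45×10^-6 m⁴; J_BC = π(0.0302)⁴/32 = 8.17×10^-8 m⁴.
θ = (T/G)·Σ L_i/J_i = (282.3/41.5×10⁹)·(1.07/1.45×10^-6 + 0.565/8.17×10^-8) = 0.05209 rad.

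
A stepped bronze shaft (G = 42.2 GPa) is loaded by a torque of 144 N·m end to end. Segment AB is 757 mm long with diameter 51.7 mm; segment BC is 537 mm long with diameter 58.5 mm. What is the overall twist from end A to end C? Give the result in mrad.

J_AB = π(0.0517)⁴/32 = 7.01×10^-7 m⁴; J_BC = π(0.0585)⁴/32 = 1.15×10^-6 m⁴.
θ = (T/G)·Σ L_i/J_i = (144.0/42.2×10⁹)·(0.757/7.01×10^-7 + 0.537/1.15×10^-6) = 5.277×10^-3 rad.

5.28 mrad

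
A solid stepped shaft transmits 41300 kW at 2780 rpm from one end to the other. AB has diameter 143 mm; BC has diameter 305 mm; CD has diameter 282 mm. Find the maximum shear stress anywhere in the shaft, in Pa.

2.47e8 Pa

ω = 2π·2780/60 = 291.1 rad/s, so T = P/ω = 41300×10³ / 291.1 = 141900 N·m.
Under the same torque, τ_max = 16T/(πd³) is largest where d is smallest — segment AB (d = 143 mm).
τ_max = 16·141900/(π·(0.143)³) = 2.471×10^8 Pa.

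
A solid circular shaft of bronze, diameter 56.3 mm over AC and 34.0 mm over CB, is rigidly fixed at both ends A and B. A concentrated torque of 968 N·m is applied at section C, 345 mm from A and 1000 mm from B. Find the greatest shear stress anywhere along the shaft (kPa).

26400 kPa

Compatibility: T_A·a/J_AC = T_B·b/J_CB with T_A + T_B = T₀.
J_AC = 9.86×10^-7 m⁴, J_CB = 1.31×10^-7 m⁴, so T_A = T₀·(J_AC/a)/((J_AC/a)+(J_CB/b)) = 925.5 N·m, T_B = 42.47 N·m.
τ in each portion: τ_AC = 2.64×10^7 Pa, τ_CB = 5.50×10^6 Pa; maximum is in AC.
τ_max = T_AC·r/J = 925.5·0.0281/9.86×10^-7 = 2.641×10^7 Pa.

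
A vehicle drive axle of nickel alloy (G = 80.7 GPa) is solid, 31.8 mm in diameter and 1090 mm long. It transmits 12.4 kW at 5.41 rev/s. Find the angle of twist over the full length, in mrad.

49.1 mrad

ω = 2π·5.41 = 33.99 rad/s, so T = P/ω = 12.4×10³ / 33.99 = 364.8 N·m.
J = πd⁴/32 = π(0.0318)⁴/32 = 1.004×10^-7 m⁴.
θ = T·L/(G·J) = 364.8 × 1.09 / (80.7×10⁹ × 1.004×10^-7) = 0.04908 rad.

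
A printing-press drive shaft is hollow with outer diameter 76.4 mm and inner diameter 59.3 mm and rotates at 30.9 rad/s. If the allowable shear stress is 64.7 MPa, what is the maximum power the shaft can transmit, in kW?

112 kW

J = π(d_o⁴ − d_i⁴)/32 = π(0.0764⁴ − 0.0593⁴)/32 = 2.131×10^-6 m⁴.
T_max = τ_allow·J/r = 6.47×10^7 × 2.131×10^-6 / 0.0382 = 3609 N·m.
ω = 30.9 rad/s, so P_max = T_max·ω = 1.115×10^5 W.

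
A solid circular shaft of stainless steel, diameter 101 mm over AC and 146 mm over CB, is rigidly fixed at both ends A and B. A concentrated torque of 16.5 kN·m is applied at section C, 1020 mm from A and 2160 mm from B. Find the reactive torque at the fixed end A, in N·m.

5390 N·m

Compatibility: T_A·a/J_AC = T_B·b/J_CB with T_A + T_B = T₀.
J_AC = 1.02×10^-5 m⁴, J_CB = 4.46×10^-5 m⁴, so T_A = T₀·(J_AC/a)/((J_AC/a)+(J_CB/b)) = 5389 N·m, T_B = 11110 N·m.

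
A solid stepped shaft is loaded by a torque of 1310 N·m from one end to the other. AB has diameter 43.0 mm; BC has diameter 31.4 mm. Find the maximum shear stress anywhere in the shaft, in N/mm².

Under the same torque, τ_max = 16T/(πd³) is largest where d is smallest — segment BC (d = 31.4 mm).
τ_max = 16·1310/(π·(0.0314)³) = 2.155×10^8 Pa.

216 N/mm²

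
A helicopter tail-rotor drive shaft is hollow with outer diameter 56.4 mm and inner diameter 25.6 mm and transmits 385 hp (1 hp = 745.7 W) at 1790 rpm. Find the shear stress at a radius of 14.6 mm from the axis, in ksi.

3.41 ksi

ω = 2π·1790/60 = 187.4 rad/s, so T = P/ω = 385×745.7 / 187.4 = 1532 N·m.
J = π(d_o⁴ − d_i⁴)/32 = π(0.0564⁴ − 0.0256⁴)/32 = 9.512×10^-7 m⁴.
Shear stress varies linearly with radius: τ = T·r/J = 1532 × 0.0146 / 9.512×10^-7 = 2.351×10^7 Pa.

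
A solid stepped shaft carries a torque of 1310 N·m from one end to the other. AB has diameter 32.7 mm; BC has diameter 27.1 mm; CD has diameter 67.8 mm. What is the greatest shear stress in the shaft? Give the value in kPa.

Under the same torque, τ_max = 16T/(πd³) is largest where d is smallest — segment BC (d = 27.1 mm).
τ_max = 16·1310/(π·(0.0271)³) = 3.352×10^8 Pa.

335000 kPa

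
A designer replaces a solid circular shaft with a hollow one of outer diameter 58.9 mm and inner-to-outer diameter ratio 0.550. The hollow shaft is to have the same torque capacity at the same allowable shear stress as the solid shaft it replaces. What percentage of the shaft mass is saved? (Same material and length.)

Equal τ_max and T ⇒ the solid shaft needs d_s³ = d_o³(1−k⁴), so d_s = 58.9·(1−0.550⁴)^(1/3) = 57.05 mm.
Area ratio A_h/A_s = d_o²(1−k²)/d_s² = (1−k²)/(1−k⁴)^(2/3) = 0.7436.
Mass saving = 1 − 0.7436 = 25.6 %.

25.6 %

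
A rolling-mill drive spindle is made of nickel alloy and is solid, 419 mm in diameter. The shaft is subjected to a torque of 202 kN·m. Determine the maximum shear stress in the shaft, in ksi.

J = πd⁴/32 = π(0.419)⁴/32 = 3.026×10^-3 m⁴.
τ_max = T·r/J = 202000 × 0.209 / 3.026×10^-3 = 1.399×10^7 Pa.

2.03 ksi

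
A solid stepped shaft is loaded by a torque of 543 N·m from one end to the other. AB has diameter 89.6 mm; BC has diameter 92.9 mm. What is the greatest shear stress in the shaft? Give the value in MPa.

3.84 MPa

Under the same torque, τ_max = 16T/(πd³) is largest where d is smallest — segment AB (d = 89.6 mm).
τ_max = 16·543.0/(π·(0.0896)³) = 3.845×10^6 Pa.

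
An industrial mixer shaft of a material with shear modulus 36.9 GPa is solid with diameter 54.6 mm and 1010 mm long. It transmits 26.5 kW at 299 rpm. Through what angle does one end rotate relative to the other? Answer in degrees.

1.52°

ω = 2π·299/60 = 31.31 rad/s, so T = P/ω = 26.5×10³ / 31.31 = 846.3 N·m.
J = πd⁴/32 = π(0.0546)⁴/32 = 8.725×10^-7 m⁴.
θ = T·L/(G·J) = 846.3 × 1.01 / (36.9×10⁹ × 8.725×10^-7) = 0.02655 rad.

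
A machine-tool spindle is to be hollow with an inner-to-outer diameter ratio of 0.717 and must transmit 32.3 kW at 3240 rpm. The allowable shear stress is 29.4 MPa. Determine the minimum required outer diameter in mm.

28.2 mm

ω = 2π·3240/60 = 339.3 rad/s, so T = P/ω = 32.3×10³ / 339.3 = 95.20 N·m.
For a hollow shaft with d_i/d_o = 0.717: τ_max = 16T/(π d_o³ (1−k⁴)), so d_o = [16T/(π τ_allow (1−k⁴))]^(1/3) = [16·95.20/(π·2.94×10^7·0.7357)]^(1/3) = 0.02820 m.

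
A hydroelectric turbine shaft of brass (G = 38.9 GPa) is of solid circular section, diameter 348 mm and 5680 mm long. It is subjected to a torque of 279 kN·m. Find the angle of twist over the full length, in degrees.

1.62°

J = πd⁴/32 = π(0.348)⁴/32 = 1.440×10^-3 m⁴.
θ = T·L/(G·J) = 279000 × 5.68 / (38.9×10⁹ × 1.440×10^-3) = 0.02829 rad.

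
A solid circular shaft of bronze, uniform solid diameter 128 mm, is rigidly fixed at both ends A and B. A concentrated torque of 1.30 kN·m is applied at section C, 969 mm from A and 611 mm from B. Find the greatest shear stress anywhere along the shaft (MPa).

With uniform GJ and both ends fixed, compatibility θ_AC = θ_CB gives T_A·a = T_B·b, together with T_A + T_B = T₀.
T_A = T₀·b/(a+b) = 1300·611/1580 = 502.7 N·m; T_B = 797.3 N·m.
τ in each portion: τ_AC = 1.22×10^6 Pa, τ_CB = 1.94×10^6 Pa; maximum is in CB.
τ_max = T_CB·r/J = 797.3·0.0640/2.64×10^-5 = 1.936×10^6 Pa.

1.94 MPa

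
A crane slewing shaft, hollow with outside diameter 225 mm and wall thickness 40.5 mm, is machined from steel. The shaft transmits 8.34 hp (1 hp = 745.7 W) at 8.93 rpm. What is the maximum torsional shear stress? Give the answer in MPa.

3.57 MPa

ω = 2π·8.93/60 = 0.9351 rad/s, so T = P/ω = 8.34×745.7 / 0.9351 = 6650 N·m.
J = π(d_o⁴ − d_i⁴)/32 = π(0.225⁴ − 0.144⁴)/32 = 2.094×10^-4 m⁴.
τ_max = T·r/J = 6650 × 0.113 / 2.094×10^-4 = 3.573×10^6 Pa.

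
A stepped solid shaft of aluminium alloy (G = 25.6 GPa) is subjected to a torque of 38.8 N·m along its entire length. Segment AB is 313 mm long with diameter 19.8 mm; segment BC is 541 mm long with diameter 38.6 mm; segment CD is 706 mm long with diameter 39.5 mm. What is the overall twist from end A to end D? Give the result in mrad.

39.7 mrad

J_AB = π(0.0198)⁴/32 = 1.51×10^-8 m⁴; J_BC = π(0.0386)⁴/32 = 2.18×10^-7 m⁴; J_CD = π(0.0395)⁴/32 = 2.39×10^-7 m⁴.
θ = (T/G)·Σ L_i/J_i = (38.80/25.6×10⁹)·(0.313/1.51×10^-8 + 0.541/2.18×10^-7 + 0.706/2.39×10^-7) = 0.03968 rad.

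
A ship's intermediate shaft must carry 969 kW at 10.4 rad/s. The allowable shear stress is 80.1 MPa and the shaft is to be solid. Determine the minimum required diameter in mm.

ω = 10.4 rad/s, so T = P/ω = 969×10³ / 10.40 = 93170 N·m.
For a solid shaft τ_max = 16T/(πd³), so d = (16T/(π τ_allow))^(1/3) = (16·93170/(π·8.01×10^7))^(1/3) = 0.1809 m.

181 mm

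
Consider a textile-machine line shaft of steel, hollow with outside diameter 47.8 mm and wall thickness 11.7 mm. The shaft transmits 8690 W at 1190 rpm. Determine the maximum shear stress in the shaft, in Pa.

3.49e6 Pa

ω = 2π·1190/60 = 124.6 rad/s, so T = P/ω = 8690 / 124.6 = 69.73 N·m.
J = π(d_o⁴ − d_i⁴)/32 = π(0.0478⁴ − 0.0244⁴)/32 = 4.777×10^-7 m⁴.
τ_max = T·r/J = 69.73 × 0.0239 / 4.777×10^-7 = 3.489×10^6 Pa.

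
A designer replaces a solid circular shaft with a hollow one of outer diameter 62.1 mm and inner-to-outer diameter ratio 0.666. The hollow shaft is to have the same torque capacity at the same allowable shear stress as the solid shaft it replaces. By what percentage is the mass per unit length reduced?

Equal τ_max and T ⇒ the solid shaft needs d_s³ = d_o³(1−k⁴), so d_s = 62.1·(1−0.666⁴)^(1/3) = 57.73 mm.
Area ratio A_h/A_s = d_o²(1−k²)/d_s² = (1−k²)/(1−k⁴)^(2/3) = 0.6439.
Mass saving = 1 − 0.6439 = 35.6 %.

35.6 %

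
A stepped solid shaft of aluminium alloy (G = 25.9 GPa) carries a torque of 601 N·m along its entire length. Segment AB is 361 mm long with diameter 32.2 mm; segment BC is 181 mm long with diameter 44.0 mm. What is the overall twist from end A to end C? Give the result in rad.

0.0908 rad

J_AB = π(0.0322)⁴/32 = 1.06×10^-7 m⁴; J_BC = π(0.0440)⁴/32 = 3.68×10^-7 m⁴.
θ = (T/G)·Σ L_i/J_i = (601.0/25.9×10⁹)·(0.361/1.06×10^-7 + 0.181/3.68×10^-7) = 0.09078 rad.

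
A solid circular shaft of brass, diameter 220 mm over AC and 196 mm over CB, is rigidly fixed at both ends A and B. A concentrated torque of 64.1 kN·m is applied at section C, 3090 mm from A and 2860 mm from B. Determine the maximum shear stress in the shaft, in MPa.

18.2 MPa

Compatibility: T_A·a/J_AC = T_B·b/J_CB with T_A + T_B = T₀.
J_AC = 2.30×10^-4 m⁴, J_CB = 1.45×10^-4 m⁴, so T_A = T₀·(J_AC/a)/((J_AC/a)+(J_CB/b)) = 38140 N·m, T_B = 25960 N·m.
τ in each portion: τ_AC = 1.82×10^7 Pa, τ_CB = 1.76×10^7 Pa; maximum is in AC.
τ_max = T_AC·r/J = 38140·0.110/2.30×10^-4 = 1.824×10^7 Pa.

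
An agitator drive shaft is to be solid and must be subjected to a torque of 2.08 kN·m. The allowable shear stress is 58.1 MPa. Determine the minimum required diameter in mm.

For a solid shaft τ_max = 16T/(πd³), so d = (16T/(π τ_allow))^(1/3) = (16·2080/(π·5.81×10^7))^(1/3) = 0.05670 m.

56.7 mm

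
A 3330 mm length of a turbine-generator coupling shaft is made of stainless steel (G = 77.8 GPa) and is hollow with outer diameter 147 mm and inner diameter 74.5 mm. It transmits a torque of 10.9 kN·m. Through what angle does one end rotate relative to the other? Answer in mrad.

J = π(d_o⁴ − d_i⁴)/32 = π(0.147⁴ − 0.0745⁴)/32 = 4.282×10^-5 m⁴.
θ = T·L/(G·J) = 10900 × 3.33 / (77.8×10⁹ × 4.282×10^-5) = 0.01090 rad.

10.9 mrad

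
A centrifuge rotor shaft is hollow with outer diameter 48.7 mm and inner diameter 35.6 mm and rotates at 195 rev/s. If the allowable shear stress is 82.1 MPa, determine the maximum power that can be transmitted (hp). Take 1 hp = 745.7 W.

2190 hp

J = π(d_o⁴ − d_i⁴)/32 = π(0.0487⁴ − 0.0356⁴)/32 = 3.945×10^-7 m⁴.
T_max = τ_allow·J/r = 8.21×10^7 × 3.945×10^-7 / 0.0244 = 1330 N·m.
ω = 2π·195 = 1225 rad/s, so P_max = T_max·ω = 1.630×10^6 W.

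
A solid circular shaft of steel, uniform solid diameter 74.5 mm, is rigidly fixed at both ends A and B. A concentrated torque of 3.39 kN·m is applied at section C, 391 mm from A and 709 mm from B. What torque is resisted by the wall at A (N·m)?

With uniform GJ and both ends fixed, compatibility θ_AC = θ_CB gives T_A·a = T_B·b, together with T_A + T_B = T₀.
T_A = T₀·b/(a+b) = 3390·709/1100 = 2185 N·m; T_B = 1205 N·m.

2190 N·m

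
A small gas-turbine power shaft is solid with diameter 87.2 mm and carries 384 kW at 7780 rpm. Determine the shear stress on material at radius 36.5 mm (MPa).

ω = 2π·7780/60 = 814.7 rad/s, so T = P/ω = 384×10³ / 814.7 = 471.3 N·m.
J = πd⁴/32 = π(0.0872)⁴/32 = 5.676×10^-6 m⁴.
Shear stress varies linearly with radius: τ = T·r/J = 471.3 × 0.0365 / 5.676×10^-6 = 3.031×10^6 Pa.

3.03 MPa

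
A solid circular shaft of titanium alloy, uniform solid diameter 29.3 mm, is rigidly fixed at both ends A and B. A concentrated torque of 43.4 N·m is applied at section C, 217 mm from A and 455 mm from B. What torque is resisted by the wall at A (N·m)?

29.4 N·m

With uniform GJ and both ends fixed, compatibility θ_AC = θ_CB gives T_A·a = T_B·b, together with T_A + T_B = T₀.
T_A = T₀·b/(a+b) = 43.40·455/672.0 = 29.39 N·m; T_B = 14.01 N·m.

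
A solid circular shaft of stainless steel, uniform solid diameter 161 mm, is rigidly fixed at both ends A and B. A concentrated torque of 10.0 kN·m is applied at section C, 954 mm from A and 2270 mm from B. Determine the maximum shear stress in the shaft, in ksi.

With uniform GJ and both ends fixed, compatibility θ_AC = θ_CB gives T_A·a = T_B·b, together with T_A + T_B = T₀.
T_A = T₀·b/(a+b) = 10000·2270/3224 = 7041 N·m; T_B = 2959 N·m.
τ in each portion: τ_AC = 8.59×10^6 Pa, τ_CB = 3.61×10^6 Pa; maximum is in AC.
τ_max = T_AC·r/J = 7041·0.0805/6.60×10^-5 = 8.593×10^6 Pa.

1.25 ksi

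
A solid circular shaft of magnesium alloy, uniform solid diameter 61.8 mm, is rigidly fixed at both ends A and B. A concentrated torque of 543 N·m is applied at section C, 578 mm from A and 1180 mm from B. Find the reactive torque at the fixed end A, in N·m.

With uniform GJ and both ends fixed, compatibility θ_AC = θ_CB gives T_A·a = T_B·b, together with T_A + T_B = T₀.
T_A = T₀·b/(a+b) = 543.0·1180/1758 = 364.5 N·m; T_B = 178.5 N·m.

364 N·m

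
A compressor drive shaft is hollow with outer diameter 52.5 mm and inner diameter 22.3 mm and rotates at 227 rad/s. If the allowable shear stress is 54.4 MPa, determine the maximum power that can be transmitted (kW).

339 kW

J = π(d_o⁴ − d_i⁴)/32 = π(0.0525⁴ − 0.0223⁴)/32 = 7.215×10^-7 m⁴.
T_max = τ_allow·J/r = 5.44×10^7 × 7.215×10^-7 / 0.0262 = 1495 N·m.
ω = 227 rad/s, so P_max = T_max·ω = 3.394×10^5 W.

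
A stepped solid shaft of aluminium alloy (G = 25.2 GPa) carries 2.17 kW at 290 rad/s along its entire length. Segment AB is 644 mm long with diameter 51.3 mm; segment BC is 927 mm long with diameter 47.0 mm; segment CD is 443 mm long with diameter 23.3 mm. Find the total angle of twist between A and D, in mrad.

5.40 mrad

ω = 290 rad/s, so T = P/ω = 2.17×10³ / 290.0 = 7.483 N·m.
J_AB = π(0.0513)⁴/32 = 6.80×10^-7 m⁴; J_BC = π(0.0470)⁴/32 = 4.79×10^-7 m⁴; J_CD = π(0.0233)⁴/32 = 2.89×10^-8 m⁴.
θ = (T/G)·Σ L_i/J_i = (7.483/25.2×10⁹)·(0.644/6.80×10^-7 + 0.927/4.79×10^-7 + 0.443/2.89×10^-8) = 5.402×10^-3 rad.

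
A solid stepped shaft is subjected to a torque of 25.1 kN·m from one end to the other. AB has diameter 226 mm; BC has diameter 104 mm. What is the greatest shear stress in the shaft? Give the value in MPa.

114 MPa

Under the same torque, τ_max = 16T/(πd³) is largest where d is smallest — segment BC (d = 104 mm).
τ_max = 16·25100/(π·(0.104)³) = 1.136×10^8 Pa.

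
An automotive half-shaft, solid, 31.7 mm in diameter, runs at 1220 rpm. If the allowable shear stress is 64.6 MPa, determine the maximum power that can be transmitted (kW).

51.6 kW

J = πd⁴/32 = π(0.0317)⁴/32 = 9.914×10^-8 m⁴.
T_max = τ_allow·J/r = 6.46×10^7 × 9.914×10^-8 / 0.0158 = 404.1 N·m.
ω = 2π·1220/60 = 127.8 rad/s, so P_max = T_max·ω = 5.162×10^4 W.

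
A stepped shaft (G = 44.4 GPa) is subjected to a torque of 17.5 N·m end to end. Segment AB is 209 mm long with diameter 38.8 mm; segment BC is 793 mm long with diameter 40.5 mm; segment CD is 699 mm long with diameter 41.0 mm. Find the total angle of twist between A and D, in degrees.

J_AB = π(0.0388)⁴/32 = 2.22×10^-7 m⁴; J_BC = π(0.0405)⁴/32 = 2.64×10^-7 m⁴; J_CD = π(0.0410)⁴/32 = 2.77×10^-7 m⁴.
θ = (T/G)·Σ L_i/J_i = (17.50/44.4×10⁹)·(0.209/2.22×10^-7 + 0.793/2.64×10^-7 + 0.699/2.77×10^-7) = 2.547×10^-3 rad.

0.146°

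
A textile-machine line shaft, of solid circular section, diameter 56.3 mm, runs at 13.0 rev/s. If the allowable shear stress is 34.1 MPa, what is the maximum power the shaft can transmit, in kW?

J = πd⁴/32 = π(0.0563)⁴/32 = 9.864×10^-7 m⁴.
T_max = τ_allow·J/r = 3.41×10^7 × 9.864×10^-7 / 0.0281 = 1195 N·m.
ω = 2π·13.0 = 81.68 rad/s, so P_max = T_max·ω = 9.760×10^4 W.

97.6 kW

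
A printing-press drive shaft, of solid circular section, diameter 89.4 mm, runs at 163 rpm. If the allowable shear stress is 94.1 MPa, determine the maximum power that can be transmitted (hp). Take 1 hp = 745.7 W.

302 hp

J = πd⁴/32 = π(0.0894)⁴/32 = 6.271×10^-6 m⁴.
T_max = τ_allow·J/r = 9.41×10^7 × 6.271×10^-6 / 0.0447 = 13200 N·m.
ω = 2π·163/60 = 17.07 rad/s, so P_max = T_max·ω = 2.253×10^5 W.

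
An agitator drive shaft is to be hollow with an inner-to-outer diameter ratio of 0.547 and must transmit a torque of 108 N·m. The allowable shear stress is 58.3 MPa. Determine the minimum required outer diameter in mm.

21.8 mm

For a hollow shaft with d_i/d_o = 0.547: τ_max = 16T/(π d_o³ (1−k⁴)), so d_o = [16T/(π τ_allow (1−k⁴))]^(1/3) = [16·108.0/(π·5.83×10^7·0.9105)]^(1/3) = 0.02180 m.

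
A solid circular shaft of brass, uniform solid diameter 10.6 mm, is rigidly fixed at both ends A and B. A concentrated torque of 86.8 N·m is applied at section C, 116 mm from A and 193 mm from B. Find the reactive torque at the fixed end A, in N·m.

54.2 N·m

With uniform GJ and both ends fixed, compatibility θ_AC = θ_CB gives T_A·a = T_B·b, together with T_A + T_B = T₀.
T_A = T₀·b/(a+b) = 86.80·193/309.0 = 54.21 N·m; T_B = 32.59 N·m.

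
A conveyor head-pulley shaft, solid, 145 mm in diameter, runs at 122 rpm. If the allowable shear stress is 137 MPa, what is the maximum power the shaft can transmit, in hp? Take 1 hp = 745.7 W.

1410 hp

J = πd⁴/32 = π(0.145)⁴/32 = 4.340×10^-5 m⁴.
T_max = τ_allow·J/r = 1.37×10^8 × 4.340×10^-5 / 0.0725 = 82010 N·m.
ω = 2π·122/60 = 12.78 rad/s, so P_max = T_max·ω = 1.048×10^6 W.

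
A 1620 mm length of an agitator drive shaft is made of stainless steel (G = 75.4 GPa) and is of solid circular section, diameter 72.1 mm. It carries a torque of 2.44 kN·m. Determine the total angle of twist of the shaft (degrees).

J = πd⁴/32 = π(0.0721)⁴/32 = 2.653×10^-6 m⁴.
θ = T·L/(G·J) = 2440 × 1.62 / (75.4×10⁹ × 2.653×10^-6) = 0.01976 rad.

1.13°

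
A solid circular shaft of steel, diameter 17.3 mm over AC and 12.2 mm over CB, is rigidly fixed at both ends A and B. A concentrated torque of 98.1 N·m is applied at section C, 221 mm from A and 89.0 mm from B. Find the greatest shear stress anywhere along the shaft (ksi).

Compatibility: T_A·a/J_AC = T_B·b/J_CB with T_A + T_B = T₀.
J_AC = 8.79×10^-9 m⁴, J_CB = 2.17×10^-9 m⁴, so T_A = T₀·(J_AC/a)/((J_AC/a)+(J_CB/b)) = 60.78 N·m, T_B = 37.32 N·m.
τ in each portion: τ_AC = 5.98×10^7 Pa, τ_CB = 1.05×10^8 Pa; maximum is in CB.
τ_max = T_CB·r/J = 37.32·0.00610/2.17×10^-9 = 1.047×10^8 Pa.

15.2 ksi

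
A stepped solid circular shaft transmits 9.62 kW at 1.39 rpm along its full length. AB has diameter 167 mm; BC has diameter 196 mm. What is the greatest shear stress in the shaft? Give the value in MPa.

72.3 MPa

ω = 2π·1.39/60 = 0.1456 rad/s, so T = P/ω = 9.62×10³ / 0.1456 = 66090 N·m.
Under the same torque, τ_max = 16T/(πd³) is largest where d is smallest — segment AB (d = 167 mm).
τ_max = 16·66090/(π·(0.167)³) = 7.227×10^7 Pa.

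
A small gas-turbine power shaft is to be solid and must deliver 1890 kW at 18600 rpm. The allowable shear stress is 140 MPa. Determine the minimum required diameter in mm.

32.8 mm

ω = 2π·18600/60 = 1948 rad/s, so T = P/ω = 1890×10³ / 1948 = 970.3 N·m.
For a solid shaft τ_max = 16T/(πd³), so d = (16T/(π τ_allow))^(1/3) = (16·970.3/(π·1.40×10^8))^(1/3) = 0.03280 m.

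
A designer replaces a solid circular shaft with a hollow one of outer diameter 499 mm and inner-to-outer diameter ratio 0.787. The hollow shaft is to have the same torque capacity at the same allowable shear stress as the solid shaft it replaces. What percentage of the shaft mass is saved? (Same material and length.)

Equal τ_max and T ⇒ the solid shaft needs d_s³ = d_o³(1−k⁴), so d_s = 499·(1−0.787⁴)^(1/3) = 424.7 mm.
Area ratio A_h/A_s = d_o²(1−k²)/d_s² = (1−k²)/(1−k⁴)^(2/3) = 0.5255.
Mass saving = 1 − 0.5255 = 47.4 %.

47.4 %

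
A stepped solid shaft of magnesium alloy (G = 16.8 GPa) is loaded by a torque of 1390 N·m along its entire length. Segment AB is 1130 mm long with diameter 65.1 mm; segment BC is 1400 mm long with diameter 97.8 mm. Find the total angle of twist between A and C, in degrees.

3.78°

J_AB = π(0.0651)⁴/32 = 1.76×10^-6 m⁴; J_BC = π(0.0978)⁴/32 = 8.98×10^-6 m⁴.
θ = (T/G)·Σ L_i/J_i = (1390/16.8×10⁹)·(1.13/1.76×10^-6 + 1.40/8.98×10^-6) = 0.06592 rad.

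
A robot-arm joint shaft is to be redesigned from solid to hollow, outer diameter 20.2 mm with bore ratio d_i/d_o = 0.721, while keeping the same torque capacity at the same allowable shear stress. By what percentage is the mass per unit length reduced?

40.8 %

Equal τ_max and T ⇒ the solid shaft needs d_s³ = d_o³(1−k⁴), so d_s = 20.2·(1−0.721⁴)^(1/3) = 18.19 mm.
Area ratio A_h/A_s = d_o²(1−k²)/d_s² = (1−k²)/(1−k⁴)^(2/3) = 0.5924.
Mass saving = 1 − 0.5924 = 40.8 %.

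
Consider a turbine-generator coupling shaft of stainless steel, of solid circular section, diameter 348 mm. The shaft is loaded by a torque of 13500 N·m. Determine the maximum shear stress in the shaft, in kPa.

1630 kPa

J = πd⁴/32 = π(0.348)⁴/32 = 1.440×10^-3 m⁴.
τ_max = T·r/J = 13500 × 0.174 / 1.440×10^-3 = 1.631×10^6 Pa.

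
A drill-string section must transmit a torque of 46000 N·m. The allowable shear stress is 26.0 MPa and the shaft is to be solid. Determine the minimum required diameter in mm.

For a solid shaft τ_max = 16T/(πd³), so d = (16T/(π τ_allow))^(1/3) = (16·46000/(π·2.60×10^7))^(1/3) = 0.2081 m.

208 mm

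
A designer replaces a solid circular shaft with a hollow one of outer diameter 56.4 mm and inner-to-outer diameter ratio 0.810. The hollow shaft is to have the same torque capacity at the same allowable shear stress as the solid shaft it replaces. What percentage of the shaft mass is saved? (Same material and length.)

Equal τ_max and T ⇒ the solid shaft needs d_s³ = d_o³(1−k⁴), so d_s = 56.4·(1−0.810⁴)^(1/3) = 46.75 mm.
Area ratio A_h/A_s = d_o²(1−k²)/d_s² = (1−k²)/(1−k⁴)^(2/3) = 0.5005.
Mass saving = 1 − 0.5005 = 49.9 %.

49.9 %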